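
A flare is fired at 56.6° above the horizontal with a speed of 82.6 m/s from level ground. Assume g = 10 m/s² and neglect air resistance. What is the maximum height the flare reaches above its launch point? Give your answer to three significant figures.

Vertical component of launch velocity: v_y = 82.6 sin 56.6° = 68.96 m/s.
At the highest point the vertical velocity is zero, so v_y² = 2 g h_max.
h_max = (68.96)² / (2 × 10) = 4755 / 20.00 = 238 m.

238 m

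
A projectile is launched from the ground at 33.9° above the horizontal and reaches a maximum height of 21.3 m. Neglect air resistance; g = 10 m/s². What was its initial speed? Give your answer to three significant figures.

At maximum height v_y = 0, so (v₀ sin θ)² = 2 g H.
v₀ sin 33.9° = √(2 × 10 × 21.3) = 20.64 m/s.
v₀ = 20.64 / sin 33.9° = 20.64 / 0.5577 = 37.0 m/s.

37.0 m/s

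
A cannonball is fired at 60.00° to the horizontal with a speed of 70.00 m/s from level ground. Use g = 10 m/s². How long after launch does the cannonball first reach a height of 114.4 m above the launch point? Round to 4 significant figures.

v_y0 = 70.00 sin 60.00° = 60.622 m/s.
Set y = v_y0 t − ½ g t² = 114.4: 5.000 t² − 60.622 t + 114.4 = 0.
t = [60.622 ± √(3675.0 − 2288.0)] / 10 = (60.622 ± 37.242) / 10, giving t = 2.338 s or t = 9.786 s.
The cannonball is on the way up at the first time, so t = 2.338 s.

2.338 s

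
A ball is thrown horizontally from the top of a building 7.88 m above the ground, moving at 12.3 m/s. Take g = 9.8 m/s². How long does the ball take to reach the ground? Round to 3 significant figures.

1.27 s

The horizontal speed doesn't affect the fall. With v_y0 = 0, h = ½ g t².
t = √(2 × 7.88 / 9.8) = √1.608 = 1.27 s.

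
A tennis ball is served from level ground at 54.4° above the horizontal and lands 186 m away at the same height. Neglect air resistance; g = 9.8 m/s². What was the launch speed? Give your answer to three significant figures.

43.9 m/s

On level ground, R = v₀² sin(2θ) / g, so v₀ = √(R g / sin 2θ).
sin(2 × 54.4°) = 0.9466.
v₀ = √(186 × 9.8 / 0.9466) = √1926 = 43.9 m/s.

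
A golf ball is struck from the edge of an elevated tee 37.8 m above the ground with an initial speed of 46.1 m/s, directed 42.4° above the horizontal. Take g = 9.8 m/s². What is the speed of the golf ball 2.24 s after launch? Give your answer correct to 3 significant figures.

35.2 m/s

v_x = 46.1 cos 42.4° = 34.04 m/s (constant).
v_y(t) = 46.1 sin 42.4° − g t = 31.09 − 9.8 × 2.24 = 9.138 m/s.
Speed = √(v_x² + v_y²) = √(1159 + 83.50) = 35.2 m/s.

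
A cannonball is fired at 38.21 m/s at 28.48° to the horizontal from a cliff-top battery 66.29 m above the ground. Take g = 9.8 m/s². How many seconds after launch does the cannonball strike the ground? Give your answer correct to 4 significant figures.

5.981 s

Vertical component: v_y = 38.21 sin 28.48° = 18.221 m/s.
Taking up as positive with launch at y = 66.29 m, landing at y = 0: 0 = 66.29 + 18.221 t − ½(9.8) t².
Solving 4.900 t² − 18.221 t − 66.29 = 0 gives t = [18.221 + √(18.221² + 4·4.900·66.29)] / 9.800 = 5.981 s.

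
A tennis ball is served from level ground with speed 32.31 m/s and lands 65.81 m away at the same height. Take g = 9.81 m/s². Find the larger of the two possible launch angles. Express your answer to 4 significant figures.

Level-ground range: R = v₀² sin(2θ)/g ⇒ sin 2θ = R g / v₀² = 65.81×9.81/32.31² = 0.6184.
2θ = arcsin(0.6184) = 38.199° or 180° − 38.199° = 141.801°.
So θ = 19.10° or θ = 70.90°.

70.90°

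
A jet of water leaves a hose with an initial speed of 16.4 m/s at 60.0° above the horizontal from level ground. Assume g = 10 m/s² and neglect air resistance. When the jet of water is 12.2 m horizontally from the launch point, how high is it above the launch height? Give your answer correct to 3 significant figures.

v_x = 16.4 cos 60.0° = 8.200 m/s, v_y0 = 16.4 sin 60.0° = 14.20 m/s.
Time to reach x = 12.2 m: t = x / v_x = 12.2 / 8.200 = 1.488 s.
y = v_y0 t − ½ g t² = 14.20×1.488 − 5.000×1.488² = 10.1 m.

10.1 m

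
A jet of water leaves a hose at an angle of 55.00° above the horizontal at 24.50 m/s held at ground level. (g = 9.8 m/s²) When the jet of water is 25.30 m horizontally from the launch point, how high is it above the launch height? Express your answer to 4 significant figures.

v_x = 24.50 cos 55.00° = 14.053 m/s, v_y0 = 24.50 sin 55.00° = 20.069 m/s.
Time to reach x = 25.30 m: t = x / v_x = 25.30 / 14.053 = 1.8003 s.
y = v_y0 t − ½ g t² = 20.069×1.8003 − 4.900×1.8003² = 20.25 m.

20.25 m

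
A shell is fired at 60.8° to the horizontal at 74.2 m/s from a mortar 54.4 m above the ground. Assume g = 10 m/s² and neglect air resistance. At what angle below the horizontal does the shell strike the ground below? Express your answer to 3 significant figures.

v_x = 74.2 cos 60.8° = 36.20 m/s.
At impact |v_y| = √(v_y0² + 2 g h) = √(64.77² + 2×10×54.4) = 72.69 m/s.
Angle below horizontal = arctan(|v_y| / v_x) = arctan(72.69 / 36.20) = 63.5°.

63.5°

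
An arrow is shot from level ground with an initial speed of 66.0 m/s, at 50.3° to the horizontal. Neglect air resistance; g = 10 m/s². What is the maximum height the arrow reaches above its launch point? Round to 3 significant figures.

129 m

Vertical component of launch velocity: v_y = 66.0 sin 50.3° = 50.78 m/s.
At the highest point the vertical velocity is zero, so v_y² = 2 g h_max.
h_max = (50.78)² / (2 × 10) = 2579 / 20.00 = 129 m.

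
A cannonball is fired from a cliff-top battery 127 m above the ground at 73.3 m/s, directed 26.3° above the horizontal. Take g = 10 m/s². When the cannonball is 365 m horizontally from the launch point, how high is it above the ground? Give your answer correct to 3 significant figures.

153 m

v_x = 73.3 cos 26.3° = 65.71 m/s, v_y0 = 73.3 sin 26.3° = 32.48 m/s.
Time to reach x = 365 m: t = x / v_x = 365 / 65.71 = 5.555 s.
y = 127 + v_y0 t − ½ g t² = 127 + 32.48×5.555 − 5.000×5.555² = 153 m.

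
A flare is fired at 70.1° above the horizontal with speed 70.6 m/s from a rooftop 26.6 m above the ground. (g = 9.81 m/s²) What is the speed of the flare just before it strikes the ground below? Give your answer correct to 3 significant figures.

v_x = 70.6 cos 70.1° = 24.03 m/s is unchanged throughout.
For the vertical component, v_y² = v_y0² + 2 g h = (66.38)² + 2×9.81×26.6 = 4928, so |v_y| = 70.20 m/s.
Impact speed = √(v_x² + v_y²) = √(577.4 + 4928) = 74.2 m/s.

74.2 m/s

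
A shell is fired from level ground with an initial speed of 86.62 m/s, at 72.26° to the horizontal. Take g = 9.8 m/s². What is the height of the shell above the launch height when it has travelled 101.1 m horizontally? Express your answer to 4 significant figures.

v_x = 86.62 cos 72.26° = 26.393 m/s, v_y0 = 86.62 sin 72.26° = 82.501 m/s.
Time to reach x = 101.1 m: t = x / v_x = 101.1 / 26.393 = 3.8306 s.
y = v_y0 t − ½ g t² = 82.501×3.8306 − 4.900×3.8306² = 244.1 m.

244.1 m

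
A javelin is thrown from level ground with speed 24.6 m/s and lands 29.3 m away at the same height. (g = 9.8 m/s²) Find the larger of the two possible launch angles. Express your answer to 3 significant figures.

Level-ground range: R = v₀² sin(2θ)/g ⇒ sin 2θ = R g / v₀² = 29.3×9.8/24.6² = 0.4745.
2θ = arcsin(0.4745) = 28.33° or 180° − 28.33° = 151.67°.
So θ = 14.2° or θ = 75.8°.

75.8°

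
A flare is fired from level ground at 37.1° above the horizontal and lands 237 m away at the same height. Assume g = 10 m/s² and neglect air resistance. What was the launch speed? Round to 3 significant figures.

On level ground, R = v₀² sin(2θ) / g, so v₀ = √(R g / sin 2θ).
sin(2 × 37.1°) = 0.9622.
v₀ = √(237 × 10 / 0.9622) = √2463 = 49.6 m/s.

49.6 m/s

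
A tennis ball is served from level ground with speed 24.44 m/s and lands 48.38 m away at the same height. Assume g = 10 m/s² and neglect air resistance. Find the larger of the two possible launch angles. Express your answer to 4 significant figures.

62.95°

Level-ground range: R = v₀² sin(2θ)/g ⇒ sin 2θ = R g / v₀² = 48.38×10/24.44² = 0.8100.
2θ = arcsin(0.8100) = 54.096° or 180° − 54.096° = 125.904°.
So θ = 27.05° or θ = 62.95°.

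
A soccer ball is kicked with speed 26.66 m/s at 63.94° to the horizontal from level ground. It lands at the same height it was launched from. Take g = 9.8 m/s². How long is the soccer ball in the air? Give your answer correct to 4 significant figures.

4.888 s

Vertical component: v_y = 26.66 sin 63.94° = 23.950 m/s.
For a projectile landing at launch height, time of flight is t = 2 v_y / g = 2 × 23.950 / 9.8 = 4.888 s.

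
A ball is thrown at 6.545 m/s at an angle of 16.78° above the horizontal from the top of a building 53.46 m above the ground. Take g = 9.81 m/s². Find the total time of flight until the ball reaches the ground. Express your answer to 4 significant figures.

Vertical component: v_y = 6.545 sin 16.78° = 1.8895 m/s.
Taking up as positive with launch at y = 53.46 m, landing at y = 0: 0 = 53.46 + 1.8895 t − ½(9.81) t².
Solving 4.905 t² − 1.8895 t − 53.46 = 0 gives t = [1.8895 + √(1.8895² + 4·4.905·53.46)] / 9.810 = 3.500 s.

3.500 s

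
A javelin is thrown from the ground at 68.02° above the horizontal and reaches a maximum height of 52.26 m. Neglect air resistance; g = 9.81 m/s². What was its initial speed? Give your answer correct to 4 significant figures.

34.53 m/s

At maximum height v_y = 0, so (v₀ sin θ)² = 2 g H.
v₀ sin 68.02° = √(2 × 9.81 × 52.26) = 32.021 m/s.
v₀ = 32.021 / sin 68.02° = 32.021 / 0.9273 = 34.53 m/s.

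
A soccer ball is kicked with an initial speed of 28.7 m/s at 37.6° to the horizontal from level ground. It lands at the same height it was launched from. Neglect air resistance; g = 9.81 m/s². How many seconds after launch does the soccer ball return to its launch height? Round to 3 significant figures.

3.57 s

Vertical component: v_y = 28.7 sin 37.6° = 17.51 m/s.
For a projectile landing at launch height, time of flight is t = 2 v_y / g = 2 × 17.51 / 9.81 = 3.57 s.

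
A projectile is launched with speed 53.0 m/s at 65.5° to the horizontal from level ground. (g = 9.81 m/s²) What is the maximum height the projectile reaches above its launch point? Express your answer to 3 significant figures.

119 m

Vertical component of launch velocity: v_y = 53.0 sin 65.5° = 48.23 m/s.
At the highest point the vertical velocity is zero, so v_y² = 2 g h_max.
h_max = (48.23)² / (2 × 9.81) = 2326 / 19.62 = 119 m.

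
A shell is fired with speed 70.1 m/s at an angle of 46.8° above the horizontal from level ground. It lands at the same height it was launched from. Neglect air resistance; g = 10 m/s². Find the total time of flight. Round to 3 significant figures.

10.2 s

Vertical component: v_y = 70.1 sin 46.8° = 51.10 m/s.
For a projectile landing at launch height, time of flight is t = 2 v_y / g = 2 × 51.10 / 10 = 10.2 s.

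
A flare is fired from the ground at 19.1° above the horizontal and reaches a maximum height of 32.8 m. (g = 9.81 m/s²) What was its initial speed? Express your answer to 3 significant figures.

77.5 m/s

At maximum height v_y = 0, so (v₀ sin θ)² = 2 g H.
v₀ sin 19.1° = √(2 × 9.81 × 32.8) = 25.37 m/s.
v₀ = 25.37 / sin 19.1° = 25.37 / 0.3272 = 77.5 m/s.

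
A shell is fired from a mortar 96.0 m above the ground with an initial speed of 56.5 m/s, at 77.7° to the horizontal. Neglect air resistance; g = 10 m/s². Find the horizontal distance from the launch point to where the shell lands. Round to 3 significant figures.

151 m

Components: v_x = 56.5 cos 77.7° = 12.04 m/s, v_y = 56.5 sin 77.7° = 55.20 m/s.
Vertical: 0 = 96.0 + 55.20 t − ½(10) t² ⇒ 5.000 t² − 55.20 t − 96.0 = 0.
t = [55.20 + √(3047 + 1920)] / 10.00 = 12.57 s.
Horizontal: R = v_x · t = 12.04 × 12.57 = 151 m.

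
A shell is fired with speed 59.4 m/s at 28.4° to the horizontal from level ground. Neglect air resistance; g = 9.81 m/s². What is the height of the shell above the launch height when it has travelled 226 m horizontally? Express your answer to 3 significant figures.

30.4 m

v_x = 59.4 cos 28.4° = 52.25 m/s, v_y0 = 59.4 sin 28.4° = 28.25 m/s.
Time to reach x = 226 m: t = x / v_x = 226 / 52.25 = 4.325 s.
y = v_y0 t − ½ g t² = 28.25×4.325 − 4.905×4.325² = 30.4 m.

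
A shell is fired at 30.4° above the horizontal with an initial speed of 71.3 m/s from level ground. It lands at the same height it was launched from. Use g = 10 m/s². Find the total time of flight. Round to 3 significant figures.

7.22 s

Vertical component: v_y = 71.3 sin 30.4° = 36.08 m/s.
For a projectile landing at launch height, time of flight is t = 2 v_y / g = 2 × 36.08 / 10 = 7.22 s.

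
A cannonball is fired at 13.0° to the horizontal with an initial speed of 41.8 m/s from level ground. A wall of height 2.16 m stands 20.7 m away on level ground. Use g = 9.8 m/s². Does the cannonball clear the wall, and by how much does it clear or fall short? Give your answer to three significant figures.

Yes — it clears the wall by 1.35 m.

v_x = 41.8 cos 13.0° = 40.73 m/s; v_y0 = 41.8 sin 13.0° = 9.403 m/s.
Time to reach the wall: t = 20.7 / 40.73 = 0.5082 s.
Height at that point: y = 9.403×0.5082 − 4.900×0.5082² = 3.513 m.
That is 3.513 − 2.16 = 1.35 m above the top of the wall, so the cannonball clears it.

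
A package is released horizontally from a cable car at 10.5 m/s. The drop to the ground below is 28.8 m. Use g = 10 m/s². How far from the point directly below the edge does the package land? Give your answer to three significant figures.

25.2 m

Initial vertical velocity is zero, so the fall time comes from h = ½ g t²: t = √(2 × 28.8 / 10) = 2.400 s.
Horizontal motion is uniform at 10.5 m/s, so x = 10.5 × 2.400 = 25.2 m.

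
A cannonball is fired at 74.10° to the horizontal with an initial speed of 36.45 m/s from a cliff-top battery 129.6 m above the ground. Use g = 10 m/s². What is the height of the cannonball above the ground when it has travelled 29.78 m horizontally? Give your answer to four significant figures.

189.7 m

v_x = 36.45 cos 74.10° = 9.9858 m/s, v_y0 = 36.45 sin 74.10° = 35.055 m/s.
Time to reach x = 29.78 m: t = x / v_x = 29.78 / 9.9858 = 2.9822 s.
y = 129.6 + v_y0 t − ½ g t² = 129.6 + 35.055×2.9822 − 5.000×2.9822² = 189.7 m.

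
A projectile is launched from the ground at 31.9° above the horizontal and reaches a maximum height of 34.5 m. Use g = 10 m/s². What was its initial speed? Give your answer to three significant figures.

At maximum height v_y = 0, so (v₀ sin θ)² = 2 g H.
v₀ sin 31.9° = √(2 × 10 × 34.5) = 26.27 m/s.
v₀ = 26.27 / sin 31.9° = 26.27 / 0.5284 = 49.7 m/s.

49.7 m/s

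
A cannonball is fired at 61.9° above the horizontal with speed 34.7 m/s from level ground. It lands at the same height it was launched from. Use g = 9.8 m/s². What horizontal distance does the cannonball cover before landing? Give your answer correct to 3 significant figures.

For level ground, R = v₀² sin(2θ) / g.
sin(2 × 61.9°) = sin 123.8° = 0.8310.
R = (34.7)² × 0.8310 / 9.8 = 102 m.

102 m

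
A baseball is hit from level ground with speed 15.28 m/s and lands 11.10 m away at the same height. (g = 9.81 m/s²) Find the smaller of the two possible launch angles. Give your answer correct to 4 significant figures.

Level-ground range: R = v₀² sin(2θ)/g ⇒ sin 2θ = R g / v₀² = 11.10×9.81/15.28² = 0.4664.
2θ = arcsin(0.4664) = 27.801° or 180° − 27.801° = 152.199°.
So θ = 13.90° or θ = 76.10°.

13.90°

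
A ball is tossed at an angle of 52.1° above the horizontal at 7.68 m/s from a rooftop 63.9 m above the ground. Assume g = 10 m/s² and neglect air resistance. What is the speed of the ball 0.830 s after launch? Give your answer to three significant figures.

5.22 m/s

v_x = 7.68 cos 52.1° = 4.718 m/s (constant).
v_y(t) = 7.68 sin 52.1° − g t = 6.060 − 10 × 0.830 = -2.240 m/s.
Speed = √(v_x² + v_y²) = √(22.26 + 5.018) = 5.22 m/s.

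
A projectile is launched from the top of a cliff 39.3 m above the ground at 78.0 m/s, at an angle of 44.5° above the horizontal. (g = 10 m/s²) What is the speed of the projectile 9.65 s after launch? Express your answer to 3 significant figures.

69.6 m/s

v_x = 78.0 cos 44.5° = 55.63 m/s (constant).
v_y(t) = 78.0 sin 44.5° − g t = 54.67 − 10 × 9.65 = -41.83 m/s.
Speed = √(v_x² + v_y²) = √(3095 + 1750) = 69.6 m/s.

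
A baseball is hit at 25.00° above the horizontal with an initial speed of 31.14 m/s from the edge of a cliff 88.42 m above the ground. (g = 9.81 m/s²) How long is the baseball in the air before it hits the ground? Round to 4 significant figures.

Vertical component: v_y = 31.14 sin 25.00° = 13.160 m/s.
Taking up as positive with launch at y = 88.42 m, landing at y = 0: 0 = 88.42 + 13.160 t − ½(9.81) t².
Solving 4.905 t² − 13.160 t − 88.42 = 0 gives t = [13.160 + √(13.160² + 4·4.905·88.42)] / 9.810 = 5.794 s.

5.794 s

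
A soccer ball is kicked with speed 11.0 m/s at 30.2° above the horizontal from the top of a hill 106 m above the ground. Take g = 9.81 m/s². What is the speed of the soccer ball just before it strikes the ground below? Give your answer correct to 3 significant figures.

46.9 m/s

v_x = 11.0 cos 30.2° = 9.507 m/s is unchanged throughout.
For the vertical component, v_y² = v_y0² + 2 g h = (5.533)² + 2×9.81×106 = 2110, so |v_y| = 45.93 m/s.
Impact speed = √(v_x² + v_y²) = √(90.38 + 2110) = 46.9 m/s.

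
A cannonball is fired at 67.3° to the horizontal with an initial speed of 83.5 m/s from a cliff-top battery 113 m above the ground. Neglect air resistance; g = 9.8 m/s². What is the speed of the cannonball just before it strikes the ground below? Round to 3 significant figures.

v_x = 83.5 cos 67.3° = 32.22 m/s is unchanged throughout.
For the vertical component, v_y² = v_y0² + 2 g h = (77.03)² + 2×9.8×113 = 8148, so |v_y| = 90.27 m/s.
Impact speed = √(v_x² + v_y²) = √(1038 + 8148) = 95.8 m/s.

95.8 m/s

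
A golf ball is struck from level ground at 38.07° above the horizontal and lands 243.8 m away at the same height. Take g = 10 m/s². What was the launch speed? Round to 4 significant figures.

On level ground, R = v₀² sin(2θ) / g, so v₀ = √(R g / sin 2θ).
sin(2 × 38.07°) = 0.9709.
v₀ = √(243.8 × 10 / 0.9709) = √2511.1 = 50.11 m/s.

50.11 m/s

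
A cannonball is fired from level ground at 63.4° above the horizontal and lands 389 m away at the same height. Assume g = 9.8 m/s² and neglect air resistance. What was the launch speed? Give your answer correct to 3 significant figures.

On level ground, R = v₀² sin(2θ) / g, so v₀ = √(R g / sin 2θ).
sin(2 × 63.4°) = 0.8007.
v₀ = √(389 × 9.8 / 0.8007) = √4761 = 69.0 m/s.

69.0 m/s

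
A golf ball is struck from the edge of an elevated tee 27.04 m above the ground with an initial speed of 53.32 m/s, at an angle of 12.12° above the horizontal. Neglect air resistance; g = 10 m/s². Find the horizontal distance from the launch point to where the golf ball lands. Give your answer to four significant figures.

Components: v_x = 53.32 cos 12.12° = 52.131 m/s, v_y = 53.32 sin 12.12° = 11.195 m/s.
Vertical: 0 = 27.04 + 11.195 t − ½(10) t² ⇒ 5.000 t² − 11.195 t − 27.04 = 0.
t = [11.195 + √(125.33 + 540.80)] / 10.00 = 3.7004 s.
Horizontal: R = v_x · t = 52.131 × 3.7004 = 192.9 m.

192.9 m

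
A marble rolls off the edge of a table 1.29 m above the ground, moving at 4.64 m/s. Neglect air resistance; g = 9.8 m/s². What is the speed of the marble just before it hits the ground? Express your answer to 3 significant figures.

6.84 m/s

Fall time: t = √(2 × 1.29 / 9.8) = 0.5131 s.
At impact: v_x = 4.64 m/s (unchanged), v_y = g t = 9.8 × 0.5131 = 5.028 m/s.
Speed = √(v_x² + v_y²) = √(21.53 + 25.28) = 6.84 m/s.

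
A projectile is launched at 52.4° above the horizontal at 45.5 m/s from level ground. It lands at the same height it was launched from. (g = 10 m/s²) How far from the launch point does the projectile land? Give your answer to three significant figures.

For level ground, R = v₀² sin(2θ) / g.
sin(2 × 52.4°) = sin 104.8° = 0.9668.
R = (45.5)² × 0.9668 / 10 = 200 m.

200 m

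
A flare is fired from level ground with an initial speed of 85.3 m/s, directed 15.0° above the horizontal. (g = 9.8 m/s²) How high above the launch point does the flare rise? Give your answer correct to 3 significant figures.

Vertical component of launch velocity: v_y = 85.3 sin 15.0° = 22.08 m/s.
At the highest point the vertical velocity is zero, so v_y² = 2 g h_max.
h_max = (22.08)² / (2 × 9.8) = 487.5 / 19.60 = 24.9 m.

24.9 m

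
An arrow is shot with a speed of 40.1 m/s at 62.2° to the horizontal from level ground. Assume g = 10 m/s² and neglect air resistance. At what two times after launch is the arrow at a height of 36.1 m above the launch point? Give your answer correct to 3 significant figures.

v_y0 = 40.1 sin 62.2° = 35.47 m/s.
Set y = v_y0 t − ½ g t² = 36.1: 5.000 t² − 35.47 t + 36.1 = 0.
t = [35.47 ± √(1258 − 722.0)] / 10 = (35.47 ± 23.15) / 10, giving t = 1.23 s or t = 5.86 s.
So the arrow is at 36.1 m at t = 1.23 s (rising) and t = 5.86 s (falling).

1.23 s and 5.86 s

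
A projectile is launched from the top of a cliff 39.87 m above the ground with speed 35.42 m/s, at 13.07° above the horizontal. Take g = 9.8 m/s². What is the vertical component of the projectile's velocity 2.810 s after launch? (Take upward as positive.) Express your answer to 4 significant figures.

-19.53 m/s

Initial vertical component: v_y0 = 35.42 sin 13.07° = 8.0099 m/s.
v_y(t) = v_y0 − g t = 8.0099 − 9.8 × 2.810 = -19.53 m/s.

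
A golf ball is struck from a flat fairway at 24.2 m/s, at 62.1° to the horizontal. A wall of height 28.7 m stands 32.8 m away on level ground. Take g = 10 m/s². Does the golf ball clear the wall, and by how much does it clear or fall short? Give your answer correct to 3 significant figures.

No — it falls 8.70 m short of clearing the wall.

v_x = 24.2 cos 62.1° = 11.32 m/s; v_y0 = 24.2 sin 62.1° = 21.39 m/s.
Time to reach the wall: t = 32.8 / 11.32 = 2.898 s.
Height at that point: y = 21.39×2.898 − 5.000×2.898² = 20.00 m.
That is 28.7 − 20.00 = 8.70 m below the top of the wall, so the golf ball does not clear it.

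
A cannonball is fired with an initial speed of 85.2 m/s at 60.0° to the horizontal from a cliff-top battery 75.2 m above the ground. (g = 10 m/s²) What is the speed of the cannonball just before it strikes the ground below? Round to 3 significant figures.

93.6 m/s

v_x = 85.2 cos 60.0° = 42.60 m/s is unchanged throughout.
For the vertical component, v_y² = v_y0² + 2 g h = (73.79)² + 2×10×75.2 = 6949, so |v_y| = 83.36 m/s.
Impact speed = √(v_x² + v_y²) = √(1815 + 6949) = 93.6 m/s.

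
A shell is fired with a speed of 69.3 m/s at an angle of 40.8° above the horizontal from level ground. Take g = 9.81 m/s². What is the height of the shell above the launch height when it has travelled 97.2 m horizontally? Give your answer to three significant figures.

v_x = 69.3 cos 40.8° = 52.46 m/s, v_y0 = 69.3 sin 40.8° = 45.28 m/s.
Time to reach x = 97.2 m: t = x / v_x = 97.2 / 52.46 = 1.853 s.
y = v_y0 t − ½ g t² = 45.28×1.853 − 4.905×1.853² = 67.1 m.

67.1 m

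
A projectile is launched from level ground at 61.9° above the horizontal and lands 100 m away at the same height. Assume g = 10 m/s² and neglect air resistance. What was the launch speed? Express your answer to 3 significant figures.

34.7 m/s

On level ground, R = v₀² sin(2θ) / g, so v₀ = √(R g / sin 2θ).
sin(2 × 61.9°) = 0.8310.
v₀ = √(100 × 10 / 0.8310) = √1203 = 34.7 m/s.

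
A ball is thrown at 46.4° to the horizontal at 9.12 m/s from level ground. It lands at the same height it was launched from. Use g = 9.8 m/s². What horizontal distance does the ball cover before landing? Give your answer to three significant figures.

Components: v_x = 9.12 cos 46.4° = 6.289 m/s, v_y = 9.12 sin 46.4° = 6.604 m/s.
Time of flight (same landing height): t = 2 v_y / g = 2 × 6.604 / 9.8 = 1.348 s.
Range: R = v_x · t = 6.289 × 1.348 = 8.48 m.

8.48 m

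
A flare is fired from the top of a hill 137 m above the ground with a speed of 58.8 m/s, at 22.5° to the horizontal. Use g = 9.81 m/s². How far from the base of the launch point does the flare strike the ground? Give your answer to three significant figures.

Components: v_x = 58.8 cos 22.5° = 54.32 m/s, v_y = 58.8 sin 22.5° = 22.50 m/s.
Vertical: 0 = 137 + 22.50 t − ½(9.81) t² ⇒ 4.905 t² − 22.50 t − 137 = 0.
t = [22.50 + √(506.2 + 2688)] / 9.810 = 8.055 s.
Horizontal: R = v_x · t = 54.32 × 8.055 = 438 m.

438 m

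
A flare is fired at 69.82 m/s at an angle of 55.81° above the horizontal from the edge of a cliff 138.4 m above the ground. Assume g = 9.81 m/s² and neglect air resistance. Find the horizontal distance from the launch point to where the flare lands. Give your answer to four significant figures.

542.1 m

Components: v_x = 69.82 cos 55.81° = 39.235 m/s, v_y = 69.82 sin 55.81° = 57.754 m/s.
Vertical: 0 = 138.4 + 57.754 t − ½(9.81) t² ⇒ 4.905 t² − 57.754 t − 138.4 = 0.
t = [57.754 + √(3335.5 + 2715.4)] / 9.810 = 13.817 s.
Horizontal: R = v_x · t = 39.235 × 13.817 = 542.1 m.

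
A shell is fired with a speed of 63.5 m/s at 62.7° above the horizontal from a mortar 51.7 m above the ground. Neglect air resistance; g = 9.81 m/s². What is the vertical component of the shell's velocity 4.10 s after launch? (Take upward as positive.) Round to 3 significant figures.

Initial vertical component: v_y0 = 63.5 sin 62.7° = 56.43 m/s.
v_y(t) = v_y0 − g t = 56.43 − 9.81 × 4.10 = 16.2 m/s.

16.2 m/s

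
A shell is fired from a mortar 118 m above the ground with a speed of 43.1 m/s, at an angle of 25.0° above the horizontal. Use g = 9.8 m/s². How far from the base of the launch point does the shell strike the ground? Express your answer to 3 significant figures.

Components: v_x = 43.1 cos 25.0° = 39.06 m/s, v_y = 43.1 sin 25.0° = 18.21 m/s.
Vertical: 0 = 118 + 18.21 t − ½(9.8) t² ⇒ 4.900 t² − 18.21 t − 118 = 0.
t = [18.21 + √(331.6 + 2313)] / 9.800 = 7.106 s.
Horizontal: R = v_x · t = 39.06 × 7.106 = 278 m.

278 m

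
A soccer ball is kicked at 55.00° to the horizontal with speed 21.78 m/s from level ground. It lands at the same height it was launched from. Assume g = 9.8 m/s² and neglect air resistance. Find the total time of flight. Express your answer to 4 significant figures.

3.641 s

Vertical component: v_y = 21.78 sin 55.00° = 17.841 m/s.
For a projectile landing at launch height, time of flight is t = 2 v_y / g = 2 × 17.841 / 9.8 = 3.641 s.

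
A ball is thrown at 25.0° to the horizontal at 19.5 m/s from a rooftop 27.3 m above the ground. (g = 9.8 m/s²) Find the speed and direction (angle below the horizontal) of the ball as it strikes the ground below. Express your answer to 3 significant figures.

30.3 m/s at 54.3° below the horizontal

v_x = 19.5 cos 25.0° = 17.67 m/s (constant).
|v_y| at impact = √((8.241)² + 2×9.8×27.3) = 24.56 m/s.
Speed = √(17.67² + 24.56²) = 30.3 m/s; angle = arctan(24.56/17.67) = 54.3° below horizontal.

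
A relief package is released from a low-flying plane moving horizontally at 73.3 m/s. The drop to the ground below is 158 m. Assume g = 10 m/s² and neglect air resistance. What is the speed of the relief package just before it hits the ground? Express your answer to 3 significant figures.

92.4 m/s

Fall time: t = √(2 × 158 / 10) = 5.621 s.
At impact: v_x = 73.3 m/s (unchanged), v_y = g t = 10 × 5.621 = 56.21 m/s.
Speed = √(v_x² + v_y²) = √(5373 + 3160) = 92.4 m/s.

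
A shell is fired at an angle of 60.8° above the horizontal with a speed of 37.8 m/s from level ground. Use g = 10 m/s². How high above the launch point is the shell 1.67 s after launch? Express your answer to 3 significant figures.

41.2 m

v_y0 = 37.8 sin 60.8° = 33.00 m/s.
y(t) = v_y0 t − ½ g t² = 33.00×1.67 − 5.000×1.67² = 41.2 m.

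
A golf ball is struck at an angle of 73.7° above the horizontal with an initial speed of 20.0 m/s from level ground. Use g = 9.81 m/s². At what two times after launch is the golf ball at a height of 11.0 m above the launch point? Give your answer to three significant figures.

0.697 s and 3.22 s

v_y0 = 20.0 sin 73.7° = 19.20 m/s.
Set y = v_y0 t − ½ g t² = 11.0: 4.905 t² − 19.20 t + 11.0 = 0.
t = [19.20 ± √(368.6 − 215.8)] / 9.81 = (19.20 ± 12.36) / 9.81, giving t = 0.697 s or t = 3.22 s.
So the golf ball is at 11.0 m at t = 0.697 s (rising) and t = 3.22 s (falling).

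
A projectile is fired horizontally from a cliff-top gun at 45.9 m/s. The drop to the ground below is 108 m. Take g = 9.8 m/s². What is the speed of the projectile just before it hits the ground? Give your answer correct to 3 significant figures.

Fall time: t = √(2 × 108 / 9.8) = 4.695 s.
At impact: v_x = 45.9 m/s (unchanged), v_y = g t = 9.8 × 4.695 = 46.01 m/s.
Speed = √(v_x² + v_y²) = √(2107 + 2117) = 65.0 m/s.

65.0 m/s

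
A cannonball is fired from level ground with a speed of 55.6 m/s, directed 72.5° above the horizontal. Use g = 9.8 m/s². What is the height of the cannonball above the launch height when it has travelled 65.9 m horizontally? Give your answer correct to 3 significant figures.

133 m

v_x = 55.6 cos 72.5° = 16.72 m/s, v_y0 = 55.6 sin 72.5° = 53.03 m/s.
Time to reach x = 65.9 m: t = x / v_x = 65.9 / 16.72 = 3.941 s.
y = v_y0 t − ½ g t² = 53.03×3.941 − 4.900×3.941² = 133 m.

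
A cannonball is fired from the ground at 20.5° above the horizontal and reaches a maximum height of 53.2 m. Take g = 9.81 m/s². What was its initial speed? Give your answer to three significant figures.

92.3 m/s

At maximum height v_y = 0, so (v₀ sin θ)² = 2 g H.
v₀ sin 20.5° = √(2 × 9.81 × 53.2) = 32.31 m/s.
v₀ = 32.31 / sin 20.5° = 32.31 / 0.3502 = 92.3 m/s.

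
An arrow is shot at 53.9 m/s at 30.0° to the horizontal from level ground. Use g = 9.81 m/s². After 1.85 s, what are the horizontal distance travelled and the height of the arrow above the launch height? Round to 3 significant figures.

v_x = 53.9 cos 30.0° = 46.68 m/s; v_y0 = 53.9 sin 30.0° = 26.95 m/s.
x = v_x t = 46.68 × 1.85 = 86.4 m.
y = v_y0 t − ½ g t² = 26.95×1.85 − 4.905×1.85² = 33.1 m.

x = 86.4 m, y = 33.1 m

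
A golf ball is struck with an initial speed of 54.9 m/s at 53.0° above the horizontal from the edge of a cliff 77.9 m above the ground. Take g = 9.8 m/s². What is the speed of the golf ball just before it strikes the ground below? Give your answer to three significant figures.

67.4 m/s

v_x = 54.9 cos 53.0° = 33.04 m/s is unchanged throughout.
For the vertical component, v_y² = v_y0² + 2 g h = (43.85)² + 2×9.8×77.9 = 3450, so |v_y| = 58.74 m/s.
Impact speed = √(v_x² + v_y²) = √(1092 + 3450) = 67.4 m/s.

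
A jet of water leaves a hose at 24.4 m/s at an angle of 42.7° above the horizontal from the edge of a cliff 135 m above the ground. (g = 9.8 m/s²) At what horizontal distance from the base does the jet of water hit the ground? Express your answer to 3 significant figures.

Components: v_x = 24.4 cos 42.7° = 17.93 m/s, v_y = 24.4 sin 42.7° = 16.55 m/s.
Vertical: 0 = 135 + 16.55 t − ½(9.8) t² ⇒ 4.900 t² − 16.55 t − 135 = 0.
t = [16.55 + √(273.9 + 2646)] / 9.800 = 7.203 s.
Horizontal: R = v_x · t = 17.93 × 7.203 = 129 m.

129 m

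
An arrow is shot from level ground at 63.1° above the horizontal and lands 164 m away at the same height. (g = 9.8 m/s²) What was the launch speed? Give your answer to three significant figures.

44.6 m/s

On level ground, R = v₀² sin(2θ) / g, so v₀ = √(R g / sin 2θ).
sin(2 × 63.1°) = 0.8070.
v₀ = √(164 × 9.8 / 0.8070) = √1992 = 44.6 m/s.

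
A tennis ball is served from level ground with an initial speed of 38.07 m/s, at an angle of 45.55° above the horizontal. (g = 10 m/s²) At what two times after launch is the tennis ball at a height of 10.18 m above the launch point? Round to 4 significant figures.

0.4047 s and 5.031 s

v_y0 = 38.07 sin 45.55° = 27.177 m/s.
Set y = v_y0 t − ½ g t² = 10.18: 5.000 t² − 27.177 t + 10.18 = 0.
t = [27.177 ± √(738.59 − 203.60)] / 10 = (27.177 ± 23.130) / 10, giving t = 0.4047 s or t = 5.031 s.
So the tennis ball is at 10.18 m at t = 0.4047 s (rising) and t = 5.031 s (falling).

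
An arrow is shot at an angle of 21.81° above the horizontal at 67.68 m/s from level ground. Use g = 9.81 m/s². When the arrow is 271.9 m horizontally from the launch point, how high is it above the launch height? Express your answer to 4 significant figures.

v_x = 67.68 cos 21.81° = 62.836 m/s, v_y0 = 67.68 sin 21.81° = 25.145 m/s.
Time to reach x = 271.9 m: t = x / v_x = 271.9 / 62.836 = 4.3271 s.
y = v_y0 t − ½ g t² = 25.145×4.3271 − 4.905×4.3271² = 16.96 m.

16.96 m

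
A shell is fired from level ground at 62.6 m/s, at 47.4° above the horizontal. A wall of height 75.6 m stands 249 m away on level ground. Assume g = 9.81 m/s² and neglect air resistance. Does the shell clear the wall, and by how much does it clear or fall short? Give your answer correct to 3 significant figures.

v_x = 62.6 cos 47.4° = 42.37 m/s; v_y0 = 62.6 sin 47.4° = 46.08 m/s.
Time to reach the wall: t = 249 / 42.37 = 5.877 s.
Height at that point: y = 46.08×5.877 − 4.905×5.877² = 101.4 m.
That is 101.4 − 75.6 = 25.8 m above the top of the wall, so the shell clears it.

Yes — it clears the wall by 25.8 m.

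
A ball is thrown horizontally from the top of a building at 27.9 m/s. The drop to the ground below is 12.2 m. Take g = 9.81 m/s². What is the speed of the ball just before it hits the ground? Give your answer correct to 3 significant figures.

Fall time: t = √(2 × 12.2 / 9.81) = 1.577 s.
At impact: v_x = 27.9 m/s (unchanged), v_y = g t = 9.81 × 1.577 = 15.47 m/s.
Speed = √(v_x² + v_y²) = √(778.4 + 239.3) = 31.9 m/s.

31.9 m/s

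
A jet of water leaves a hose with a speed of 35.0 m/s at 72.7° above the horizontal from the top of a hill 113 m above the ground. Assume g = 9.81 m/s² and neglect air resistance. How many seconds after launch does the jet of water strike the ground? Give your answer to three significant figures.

9.29 s

Vertical component: v_y = 35.0 sin 72.7° = 33.42 m/s.
Taking up as positive with launch at y = 113 m, landing at y = 0: 0 = 113 + 33.42 t − ½(9.81) t².
Solving 4.905 t² − 33.42 t − 113 = 0 gives t = [33.42 + √(33.42² + 4·4.905·113)] / 9.810 = 9.29 s.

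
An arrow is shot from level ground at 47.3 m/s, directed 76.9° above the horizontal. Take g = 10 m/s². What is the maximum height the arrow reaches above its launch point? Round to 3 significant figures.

106 m

Vertical component of launch velocity: v_y = 47.3 sin 76.9° = 46.07 m/s.
At the highest point the vertical velocity is zero, so v_y² = 2 g h_max.
h_max = (46.07)² / (2 × 10) = 2122 / 20.00 = 106 m.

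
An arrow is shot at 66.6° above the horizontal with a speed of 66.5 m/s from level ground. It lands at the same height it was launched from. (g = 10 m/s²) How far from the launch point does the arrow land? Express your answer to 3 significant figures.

322 m

For level ground, R = v₀² sin(2θ) / g.
sin(2 × 66.6°) = sin 133.2° = 0.7290.
R = (66.5)² × 0.7290 / 10 = 322 m.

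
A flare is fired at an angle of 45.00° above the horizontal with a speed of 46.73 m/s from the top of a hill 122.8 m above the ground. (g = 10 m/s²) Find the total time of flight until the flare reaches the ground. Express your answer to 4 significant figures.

Vertical component: v_y = 46.73 sin 45.00° = 33.043 m/s.
Taking up as positive with launch at y = 122.8 m, landing at y = 0: 0 = 122.8 + 33.043 t − ½(10) t².
Solving 5.000 t² − 33.043 t − 122.8 = 0 gives t = [33.043 + √(33.043² + 4·5.000·122.8)] / 10.00 = 9.261 s.

9.261 s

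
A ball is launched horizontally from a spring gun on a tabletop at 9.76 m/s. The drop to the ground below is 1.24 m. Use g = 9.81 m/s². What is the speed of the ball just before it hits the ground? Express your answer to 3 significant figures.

Fall time: t = √(2 × 1.24 / 9.81) = 0.5028 s.
At impact: v_x = 9.76 m/s (unchanged), v_y = g t = 9.81 × 0.5028 = 4.932 m/s.
Speed = √(v_x² + v_y²) = √(95.26 + 24.32) = 10.9 m/s.

10.9 m/s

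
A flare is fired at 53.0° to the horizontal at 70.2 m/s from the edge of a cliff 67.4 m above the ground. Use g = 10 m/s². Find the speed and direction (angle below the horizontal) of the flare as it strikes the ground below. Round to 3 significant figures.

v_x = 70.2 cos 53.0° = 42.25 m/s (constant).
|v_y| at impact = √((56.06)² + 2×10×67.4) = 67.01 m/s.
Speed = √(42.25² + 67.01²) = 79.2 m/s; angle = arctan(67.01/42.25) = 57.8° below horizontal.

79.2 m/s at 57.8° below the horizontal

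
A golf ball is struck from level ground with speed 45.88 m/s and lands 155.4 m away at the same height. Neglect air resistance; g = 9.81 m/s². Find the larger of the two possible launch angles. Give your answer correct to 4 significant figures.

Level-ground range: R = v₀² sin(2θ)/g ⇒ sin 2θ = R g / v₀² = 155.4×9.81/45.88² = 0.7242.
2θ = arcsin(0.7242) = 46.402° or 180° − 46.402° = 133.598°.
So θ = 23.20° or θ = 66.80°.

66.80°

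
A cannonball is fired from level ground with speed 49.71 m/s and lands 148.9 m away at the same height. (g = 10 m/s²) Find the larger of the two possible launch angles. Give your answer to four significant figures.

Level-ground range: R = v₀² sin(2θ)/g ⇒ sin 2θ = R g / v₀² = 148.9×10/49.71² = 0.6026.
2θ = arcsin(0.6026) = 37.056° or 180° − 37.056° = 142.944°.
So θ = 18.53° or θ = 71.47°.

71.47°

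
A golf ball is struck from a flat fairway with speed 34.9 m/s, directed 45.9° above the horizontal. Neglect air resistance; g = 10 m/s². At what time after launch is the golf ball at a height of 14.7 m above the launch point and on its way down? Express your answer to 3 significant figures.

v_y0 = 34.9 sin 45.9° = 25.06 m/s.
Set y = v_y0 t − ½ g t² = 14.7: 5.000 t² − 25.06 t + 14.7 = 0.
t = [25.06 ± √(628.0 − 294.0)] / 10 = (25.06 ± 18.28) / 10, giving t = 0.678 s or t = 4.33 s.
On the way down corresponds to the larger root: t = 4.33 s.

4.33 s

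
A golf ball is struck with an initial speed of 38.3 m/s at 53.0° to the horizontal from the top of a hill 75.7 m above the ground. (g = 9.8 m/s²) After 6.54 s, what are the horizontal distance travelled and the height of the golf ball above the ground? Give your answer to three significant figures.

x = 151 m, y = 66.2 m

v_x = 38.3 cos 53.0° = 23.05 m/s; v_y0 = 38.3 sin 53.0° = 30.59 m/s.
x = v_x t = 23.05 × 6.54 = 151 m.
y = 75.7 + v_y0 t − ½ g t² = 66.2 m.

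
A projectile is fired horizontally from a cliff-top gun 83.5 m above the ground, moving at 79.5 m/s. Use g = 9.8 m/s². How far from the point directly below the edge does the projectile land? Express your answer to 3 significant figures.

328 m

Initial vertical velocity is zero, so the fall time comes from h = ½ g t²: t = √(2 × 83.5 / 9.8) = 4.128 s.
Horizontal motion is uniform at 79.5 m/s, so x = 79.5 × 4.128 = 328 m.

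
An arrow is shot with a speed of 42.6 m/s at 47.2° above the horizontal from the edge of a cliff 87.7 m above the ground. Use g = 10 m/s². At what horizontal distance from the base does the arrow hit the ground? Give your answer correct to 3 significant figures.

Components: v_x = 42.6 cos 47.2° = 28.94 m/s, v_y = 42.6 sin 47.2° = 31.26 m/s.
Vertical: 0 = 87.7 + 31.26 t − ½(10) t² ⇒ 5.000 t² − 31.26 t − 87.7 = 0.
t = [31.26 + √(977.2 + 1754)] / 10.00 = 8.352 s.
Horizontal: R = v_x · t = 28.94 × 8.352 = 242 m.

242 m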